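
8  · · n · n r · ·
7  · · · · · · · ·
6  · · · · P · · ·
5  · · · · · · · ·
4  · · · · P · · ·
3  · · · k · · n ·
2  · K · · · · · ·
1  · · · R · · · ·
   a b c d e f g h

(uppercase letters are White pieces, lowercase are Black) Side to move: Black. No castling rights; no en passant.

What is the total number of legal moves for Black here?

Black to move; king on d3.
In check: yes, from the white rook on d1.
Legal moves: Kxe4, Kc4, Ke3, Ke2.
Count: 4.

4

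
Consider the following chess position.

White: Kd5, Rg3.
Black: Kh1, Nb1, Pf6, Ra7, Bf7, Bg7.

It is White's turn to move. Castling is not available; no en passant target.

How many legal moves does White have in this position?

White to move; king on d5.
In check: yes, from the black bishop on f7.
Legal moves: Kd6, Kc6, Kc5, Ke4, Kd4.
Count: 5.

5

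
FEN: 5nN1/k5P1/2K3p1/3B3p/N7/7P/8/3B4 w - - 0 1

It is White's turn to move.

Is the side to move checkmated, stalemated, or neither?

White to move; white king on c6.
In check: no.
Legal moves for White include: Ne7, Nh6, Nf6, Kc7, Kd6, Kc5, Kb5, Bf7, Be6, Be4, Bc4, B5f3, B5b3, Bg2, Ba2, Bh1, Nb6, Nc5, ... (list truncated; more exist).
White has legal moves and is not in check → neither.

neither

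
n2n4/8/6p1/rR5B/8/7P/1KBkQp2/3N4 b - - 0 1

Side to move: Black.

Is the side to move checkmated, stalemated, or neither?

Black to move; black king on d2.
In check: yes, from the white queen on e2.
King squares — c1: attacked by Kb2; d1: attacked by Bc2; e1: attacked by Qe2; c2: attacked by Kb2; e2: attacked by Bh5; c3: attacked by Nd1; d3: attacked by Bc2; e3: attacked by Nd1.
Legal moves for Black: none.
In check with no legal moves → checkmate.

checkmate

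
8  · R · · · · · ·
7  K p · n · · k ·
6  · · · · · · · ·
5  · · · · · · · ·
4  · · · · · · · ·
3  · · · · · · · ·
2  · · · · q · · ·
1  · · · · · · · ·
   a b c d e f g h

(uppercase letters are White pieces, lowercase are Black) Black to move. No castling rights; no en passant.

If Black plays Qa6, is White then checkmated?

yes

After Qa6: white king on a7; in check: yes, from the black queen on a6.
King squares — a6: attacked by Pb7; b6: attacked by Qa6; b7: attacked by Qa6; a8: attacked by Qa6; b8: own rook.
White has no legal moves → checkmate.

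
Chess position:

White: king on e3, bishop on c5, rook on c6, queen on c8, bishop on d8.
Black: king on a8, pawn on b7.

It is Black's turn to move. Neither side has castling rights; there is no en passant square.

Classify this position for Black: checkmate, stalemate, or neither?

checkmate

Black to move; black king on a8.
In check: yes, from the white queen on c8.
King squares — a7: attacked by Bc5; b7: own pawn; b8: attacked by Qc8.
Legal moves for Black: none.
In check with no legal moves → checkmate.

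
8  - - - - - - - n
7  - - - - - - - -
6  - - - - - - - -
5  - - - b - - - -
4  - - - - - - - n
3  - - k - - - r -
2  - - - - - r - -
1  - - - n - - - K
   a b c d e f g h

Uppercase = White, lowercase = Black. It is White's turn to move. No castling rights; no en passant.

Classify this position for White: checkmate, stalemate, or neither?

checkmate

White to move; white king on h1.
In check: yes, from the black bishop on d5.
King squares — g1: attacked by Rg3; g2: attacked by Rf2; h2: attacked by Rf2.
Legal moves for White: none.
In check with no legal moves → checkmate.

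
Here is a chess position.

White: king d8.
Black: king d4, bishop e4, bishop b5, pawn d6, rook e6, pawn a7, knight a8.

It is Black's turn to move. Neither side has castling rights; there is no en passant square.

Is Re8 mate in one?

After Re8: white king on d8; in check: yes, from the black rook on e8.
King squares — c7: attacked by Na8; d7: attacked by Bb5; e7: attacked by Re8; c8: attacked by Re8; e8: attacked by Bb5.
White has no legal moves → checkmate.

yes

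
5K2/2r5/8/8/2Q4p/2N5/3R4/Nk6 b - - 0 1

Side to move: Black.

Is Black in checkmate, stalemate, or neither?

Black to move; black king on b1.
In check: yes, from the white knight on c3.
Legal moves for Black: Kc1, Kxa1.
Black is in check but has 2 legal moves → neither.

neither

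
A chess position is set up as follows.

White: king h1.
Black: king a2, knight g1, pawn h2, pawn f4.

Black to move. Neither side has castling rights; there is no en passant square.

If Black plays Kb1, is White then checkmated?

After Kb1: white king on h1; in check: no.
White is not in check, so this cannot be checkmate.

no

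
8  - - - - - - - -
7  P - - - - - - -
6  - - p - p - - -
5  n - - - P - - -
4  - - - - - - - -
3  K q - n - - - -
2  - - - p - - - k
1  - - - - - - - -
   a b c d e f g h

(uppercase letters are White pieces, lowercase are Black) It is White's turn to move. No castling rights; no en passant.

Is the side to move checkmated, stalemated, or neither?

White to move; white king on a3.
In check: yes, from the black queen on b3.
King squares — a2: attacked by Qb3; b2: attacked by Qb3; b3: attacked by Na5; a4: attacked by Qb3; b4: attacked by Qb3.
Legal moves for White: none.
In check with no legal moves → checkmate.

checkmate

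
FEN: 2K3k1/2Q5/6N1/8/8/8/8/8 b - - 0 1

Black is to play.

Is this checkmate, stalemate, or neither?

Black to move; black king on g8.
In check: no.
King squares — f7: attacked by Qc7; g7: attacked by Qc7; h7: attacked by Qc7; f8: attacked by Ng6; h8: attacked by Ng6.
Legal moves for Black: none.
Not in check and no legal moves → stalemate.

stalemate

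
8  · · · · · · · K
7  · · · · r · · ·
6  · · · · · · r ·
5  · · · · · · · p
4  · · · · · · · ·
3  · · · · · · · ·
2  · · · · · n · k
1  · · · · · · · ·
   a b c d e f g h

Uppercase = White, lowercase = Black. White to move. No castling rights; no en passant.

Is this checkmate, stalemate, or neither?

stalemate

White to move; white king on h8.
In check: no.
King squares — g7: attacked by Rg6; h7: attacked by Re7; g8: attacked by Rg6.
Legal moves for White: none.
Not in check and no legal moves → stalemate.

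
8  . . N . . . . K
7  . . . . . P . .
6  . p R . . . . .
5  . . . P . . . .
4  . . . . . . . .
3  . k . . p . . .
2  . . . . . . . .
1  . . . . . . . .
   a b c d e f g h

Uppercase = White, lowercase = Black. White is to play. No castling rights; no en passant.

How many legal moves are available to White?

White to move; king on h8.
In check: no.
Legal moves: Kg8, Kh7, Kg7, Ne7, Na7, Nd6, Nxb6, Rc7, Rh6, Rg6, Rf6, Re6, Rd6, Rxb6+, Rc5, Rc4, Rc3+, Rc2, Rc1, f8=Q, f8=R, f8=B, f8=N, d6.
Count: 24.

24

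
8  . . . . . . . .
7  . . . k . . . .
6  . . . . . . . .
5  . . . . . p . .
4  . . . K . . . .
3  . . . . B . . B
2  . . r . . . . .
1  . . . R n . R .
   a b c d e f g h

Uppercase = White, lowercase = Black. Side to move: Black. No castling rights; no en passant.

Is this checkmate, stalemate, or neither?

neither

Black to move; black king on d7.
In check: no.
Legal moves for Black include: Ke8, Kd8, Kc8, Ke7, Kc7, Ke6, Kd6, Kc6, Rc8, Rc7, Rc6, Rc5, Rc4+, Rc3, Rh2, Rg2, Rf2, Re2, ... (list truncated; more exist).
Black has legal moves and is not in check → neither.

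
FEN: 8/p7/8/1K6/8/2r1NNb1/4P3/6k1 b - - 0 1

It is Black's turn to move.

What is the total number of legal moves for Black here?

2

Black to move; king on g1.
In check: yes, from the white knight on f3.
Legal moves: Kf2, Kh1.
Count: 2.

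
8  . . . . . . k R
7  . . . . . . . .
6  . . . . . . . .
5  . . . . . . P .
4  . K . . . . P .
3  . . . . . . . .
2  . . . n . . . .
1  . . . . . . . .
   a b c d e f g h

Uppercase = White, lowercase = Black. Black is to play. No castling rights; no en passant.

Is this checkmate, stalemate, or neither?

neither

Black to move; black king on g8.
In check: yes, from the white rook on h8.
Legal moves for Black: Kxh8, Kg7, Kf7.
Black is in check but has 3 legal moves → neither.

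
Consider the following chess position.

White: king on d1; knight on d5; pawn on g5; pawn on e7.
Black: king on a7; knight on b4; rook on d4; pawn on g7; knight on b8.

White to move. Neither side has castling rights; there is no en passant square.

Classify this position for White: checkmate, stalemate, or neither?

White to move; white king on d1.
In check: yes, from the black rook on d4.
King squares — c1: available; e1: available; c2: attacked by Nb4; d2: attacked by Rd4; e2: available.
Legal moves for White: Ke2, Ke1, Kc1.
White is in check but has 3 legal moves → neither.

neither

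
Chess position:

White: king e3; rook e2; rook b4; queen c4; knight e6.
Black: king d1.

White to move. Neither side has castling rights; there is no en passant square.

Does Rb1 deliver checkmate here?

yes

After Rb1: black king on d1; in check: yes, from the white rook on b1.
King squares — c1: attacked by Rb1; e1: attacked by Rb1; c2: attacked by Re2; d2: attacked by Re2; e2: attacked by Ke3.
Black has no legal moves → checkmate.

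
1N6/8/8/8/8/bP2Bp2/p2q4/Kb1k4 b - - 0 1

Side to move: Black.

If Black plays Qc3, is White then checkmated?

After Qc3: white king on a1; in check: yes, from the black queen on c3.
King squares — b1: attacked by Pa2; a2: attacked by Bb1; b2: attacked by Ba3.
White has no legal moves → checkmate.

yes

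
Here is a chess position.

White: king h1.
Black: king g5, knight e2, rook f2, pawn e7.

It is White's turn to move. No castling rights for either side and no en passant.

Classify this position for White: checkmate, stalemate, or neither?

White to move; white king on h1.
In check: no.
King squares — g1: attacked by Ne2; g2: attacked by Rf2; h2: attacked by Rf2.
Legal moves for White: none.
Not in check and no legal moves → stalemate.

stalemate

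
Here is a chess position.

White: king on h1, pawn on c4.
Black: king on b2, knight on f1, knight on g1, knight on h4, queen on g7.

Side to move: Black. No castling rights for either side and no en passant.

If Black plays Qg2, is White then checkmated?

After Qg2: white king on h1; in check: yes, from the black queen on g2.
King squares — g1: attacked by Qg2; g2: attacked by Nh4; h2: attacked by Nf1.
White has no legal moves → checkmate.

yes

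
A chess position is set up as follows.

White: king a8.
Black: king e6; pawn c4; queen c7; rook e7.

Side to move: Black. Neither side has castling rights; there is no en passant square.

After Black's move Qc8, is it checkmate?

After Qc8: white king on a8; in check: yes, from the black queen on c8.
King squares — a7: attacked by Re7; b7: attacked by Re7; b8: attacked by Qc8.
White has no legal moves → checkmate.

yes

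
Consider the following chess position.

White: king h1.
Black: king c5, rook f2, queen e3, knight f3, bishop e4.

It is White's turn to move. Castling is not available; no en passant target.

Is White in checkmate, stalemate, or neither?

stalemate

White to move; white king on h1.
In check: no.
King squares — g1: attacked by Nf3; g2: attacked by Rf2; h2: attacked by Rf2.
Legal moves for White: none.
Not in check and no legal moves → stalemate.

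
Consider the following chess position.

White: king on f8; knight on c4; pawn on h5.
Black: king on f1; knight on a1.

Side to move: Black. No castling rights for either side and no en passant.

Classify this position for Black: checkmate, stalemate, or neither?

Black to move; black king on f1.
In check: no.
Legal moves for Black: Kg2, Kf2, Ke2, Kg1, Ke1, Nb3, Nc2.
Black has 7 legal moves and is not in check → neither.

neither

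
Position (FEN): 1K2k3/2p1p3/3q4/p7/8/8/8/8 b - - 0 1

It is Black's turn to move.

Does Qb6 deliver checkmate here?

no

After Qb6: white king on b8; in check: yes, from the black queen on b6.
White has 2 legal replies: Kc8, Ka8.
In check but a legal move exists → not checkmate.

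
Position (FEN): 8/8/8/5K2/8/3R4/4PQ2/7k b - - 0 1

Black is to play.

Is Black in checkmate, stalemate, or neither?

stalemate

Black to move; black king on h1.
In check: no.
King squares — g1: attacked by Qf2; g2: attacked by Qf2; h2: attacked by Qf2.
Legal moves for Black: none.
Not in check and no legal moves → stalemate.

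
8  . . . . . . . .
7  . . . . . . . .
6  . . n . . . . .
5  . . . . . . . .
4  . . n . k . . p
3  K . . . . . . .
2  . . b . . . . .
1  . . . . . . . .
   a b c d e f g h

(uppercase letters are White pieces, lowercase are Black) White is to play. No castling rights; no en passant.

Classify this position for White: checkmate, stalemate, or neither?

White to move; white king on a3.
In check: yes, from the black knight on c4.
Legal moves for White: Ka2.
White is in check but has 1 legal move → neither.

neither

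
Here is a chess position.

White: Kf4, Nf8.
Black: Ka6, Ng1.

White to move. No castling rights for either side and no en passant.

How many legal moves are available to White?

White to move; king on f4.
In check: no.
Legal moves: Nh7, Nd7, Ng6, Ne6, Kg5, Kf5, Ke5, Kg4, Ke4, Kg3, Ke3.
Count: 11.

11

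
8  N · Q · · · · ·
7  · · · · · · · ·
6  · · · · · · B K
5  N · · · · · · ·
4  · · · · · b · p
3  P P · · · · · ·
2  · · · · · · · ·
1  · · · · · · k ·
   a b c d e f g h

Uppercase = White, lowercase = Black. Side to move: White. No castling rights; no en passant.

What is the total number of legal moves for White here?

3

White to move; king on h6.
In check: yes, from the black bishop on f4.
Legal moves: Kh7, Kg7, Kh5.
Count: 3.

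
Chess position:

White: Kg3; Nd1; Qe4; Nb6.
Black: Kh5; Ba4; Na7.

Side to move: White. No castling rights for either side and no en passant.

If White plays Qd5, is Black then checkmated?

After Qd5: black king on h5; in check: yes, from the white queen on d5.
Black has 2 legal replies: Kh6, Kg6.
In check but a legal move exists → not checkmate.

no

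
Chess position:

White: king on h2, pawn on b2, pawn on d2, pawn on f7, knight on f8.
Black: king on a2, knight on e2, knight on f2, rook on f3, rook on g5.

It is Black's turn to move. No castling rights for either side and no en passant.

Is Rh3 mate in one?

After Rh3: white king on h2; in check: yes, from the black rook on h3.
King squares — g1: attacked by Ne2; h1: attacked by Nf2; g2: attacked by Rg5; g3: attacked by Ne2; h3: attacked by Nf2.
White has no legal moves → checkmate.

yes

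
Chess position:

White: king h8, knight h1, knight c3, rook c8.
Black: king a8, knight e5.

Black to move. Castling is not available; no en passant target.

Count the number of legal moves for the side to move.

Black to move; king on a8.
In check: yes, from the white rook on c8.
Legal moves: Kb7, Ka7.
Count: 2.

2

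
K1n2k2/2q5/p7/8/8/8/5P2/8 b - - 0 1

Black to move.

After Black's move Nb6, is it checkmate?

yes

After Nb6: white king on a8; in check: yes, from the black knight on b6.
King squares — a7: attacked by Qc7; b7: attacked by Qc7; b8: attacked by Qc7.
White has no legal moves → checkmate.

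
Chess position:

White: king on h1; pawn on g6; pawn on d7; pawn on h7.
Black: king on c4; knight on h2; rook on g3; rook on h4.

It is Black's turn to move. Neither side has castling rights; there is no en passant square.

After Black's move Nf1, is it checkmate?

After Nf1: white king on h1; in check: yes, from the black rook on h4.
King squares — g1: attacked by Rg3; g2: attacked by Rg3; h2: attacked by Nf1.
White has no legal moves → checkmate.

yes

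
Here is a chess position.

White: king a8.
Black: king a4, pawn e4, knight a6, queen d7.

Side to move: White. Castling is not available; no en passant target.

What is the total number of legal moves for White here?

White to move; king on a8.
In check: no.
Legal moves: none.
Count: 0.

0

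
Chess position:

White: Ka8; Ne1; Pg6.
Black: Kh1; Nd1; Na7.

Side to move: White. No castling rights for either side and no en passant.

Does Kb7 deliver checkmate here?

no

After Kb7: black king on h1; in check: no.
Black is not in check, so this cannot be checkmate.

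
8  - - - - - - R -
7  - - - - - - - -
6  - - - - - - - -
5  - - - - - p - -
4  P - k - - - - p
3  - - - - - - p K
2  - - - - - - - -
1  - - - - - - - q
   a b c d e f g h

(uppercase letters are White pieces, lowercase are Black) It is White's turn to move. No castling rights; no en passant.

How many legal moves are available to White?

0

White to move; king on h3.
In check: yes, from the black queen on h1.
Legal moves: none.
Count: 0.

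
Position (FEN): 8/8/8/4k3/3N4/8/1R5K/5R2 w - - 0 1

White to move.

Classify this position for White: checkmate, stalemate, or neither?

neither

White to move; white king on h2.
In check: no.
Legal moves for White include: Ne6, Nc6+, Nf5, Nb5, Nf3+, Nb3, Ne2, Nc2, Kh3, Kg3, Kg2, Kh1, Kg1, Rb8, Rb7, Rb6, Rb5+, Rb4, ... (list truncated; more exist).
White has legal moves and is not in check → neither.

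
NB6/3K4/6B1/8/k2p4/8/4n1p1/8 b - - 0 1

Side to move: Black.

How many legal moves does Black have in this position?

Black to move; king on a4.
In check: no.
Legal moves: Kb5, Ka5, Kb4, Kb3, Ka3, Nf4, Ng3, Nc3, Ng1, Nc1, d3, g1=Q, g1=R, g1=B, g1=N.
Count: 15.

15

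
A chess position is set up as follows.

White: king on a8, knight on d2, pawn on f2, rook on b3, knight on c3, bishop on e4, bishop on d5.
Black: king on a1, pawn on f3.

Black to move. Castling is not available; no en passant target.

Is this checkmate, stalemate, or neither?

Black to move; black king on a1.
In check: no.
King squares — b1: attacked by Nd2; a2: attacked by Nc3; b2: attacked by Rb3.
Legal moves for Black: none.
Not in check and no legal moves → stalemate.

stalemate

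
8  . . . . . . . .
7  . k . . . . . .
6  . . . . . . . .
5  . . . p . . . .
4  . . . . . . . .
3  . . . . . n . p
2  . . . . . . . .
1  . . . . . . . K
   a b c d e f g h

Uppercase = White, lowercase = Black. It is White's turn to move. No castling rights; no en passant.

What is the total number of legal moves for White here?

White to move; king on h1.
In check: no.
Legal moves: none.
Count: 0.

0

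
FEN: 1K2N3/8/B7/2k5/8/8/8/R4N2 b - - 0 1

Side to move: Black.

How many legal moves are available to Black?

Black to move; king on c5.
In check: no.
Legal moves: Kc6, Kb6, Kd5, Kd4, Kb4.
Count: 5.

5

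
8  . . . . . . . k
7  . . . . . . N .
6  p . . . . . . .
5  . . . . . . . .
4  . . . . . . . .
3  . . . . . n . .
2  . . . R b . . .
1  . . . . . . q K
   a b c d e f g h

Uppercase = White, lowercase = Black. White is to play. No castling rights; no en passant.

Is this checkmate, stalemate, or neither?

White to move; white king on h1.
In check: yes, from the black queen on g1.
King squares — g1: attacked by Nf3; g2: attacked by Qg1; h2: attacked by Qg1.
Legal moves for White: none.
In check with no legal moves → checkmate.

checkmate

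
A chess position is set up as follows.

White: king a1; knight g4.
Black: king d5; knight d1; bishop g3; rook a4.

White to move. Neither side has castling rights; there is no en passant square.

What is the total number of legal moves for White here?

1

White to move; king on a1.
In check: yes, from the black rook on a4.
Legal moves: Kb1.
Count: 1.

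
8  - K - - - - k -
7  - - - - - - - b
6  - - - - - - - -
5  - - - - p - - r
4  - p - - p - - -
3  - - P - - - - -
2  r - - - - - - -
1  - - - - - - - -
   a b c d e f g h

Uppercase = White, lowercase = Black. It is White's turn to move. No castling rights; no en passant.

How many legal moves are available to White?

White to move; king on b8.
In check: no.
Legal moves: Kc8, Kc7, Kb7, cxb4, c4.
Count: 5.

5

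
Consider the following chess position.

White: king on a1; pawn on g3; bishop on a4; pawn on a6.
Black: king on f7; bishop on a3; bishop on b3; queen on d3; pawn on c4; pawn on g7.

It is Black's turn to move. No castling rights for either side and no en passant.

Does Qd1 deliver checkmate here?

yes

After Qd1: white king on a1; in check: yes, from the black queen on d1.
King squares — b1: attacked by Qd1; a2: attacked by Bb3; b2: attacked by Ba3.
White has no legal moves → checkmate.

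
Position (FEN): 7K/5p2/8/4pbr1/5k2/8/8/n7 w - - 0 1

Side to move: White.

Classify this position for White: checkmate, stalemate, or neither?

White to move; white king on h8.
In check: no.
King squares — g7: attacked by Rg5; h7: attacked by Bf5; g8: attacked by Rg5.
Legal moves for White: none.
Not in check and no legal moves → stalemate.

stalemate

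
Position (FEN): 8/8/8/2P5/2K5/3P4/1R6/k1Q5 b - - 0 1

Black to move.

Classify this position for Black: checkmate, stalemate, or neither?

Black to move; black king on a1.
In check: yes, from the white queen on c1.
King squares — b1: attacked by Qc1; a2: attacked by Rb2; b2: attacked by Qc1.
Legal moves for Black: none.
In check with no legal moves → checkmate.

checkmate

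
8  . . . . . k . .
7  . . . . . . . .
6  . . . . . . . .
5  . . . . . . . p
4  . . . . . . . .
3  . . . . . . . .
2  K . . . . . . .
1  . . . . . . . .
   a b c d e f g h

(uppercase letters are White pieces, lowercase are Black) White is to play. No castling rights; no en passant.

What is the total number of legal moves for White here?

White to move; king on a2.
In check: no.
Legal moves: Kb3, Ka3, Kb2, Kb1, Ka1.
Count: 5.

5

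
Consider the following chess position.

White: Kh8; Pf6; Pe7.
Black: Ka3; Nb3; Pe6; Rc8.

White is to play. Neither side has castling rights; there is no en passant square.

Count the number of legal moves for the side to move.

White to move; king on h8.
In check: yes, from the black rook on c8.
Legal moves: Kh7, Kg7, e8=Q, e8=R, e8=B, e8=N.
Count: 6.

6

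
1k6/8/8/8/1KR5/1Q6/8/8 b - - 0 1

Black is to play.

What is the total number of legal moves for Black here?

3

Black to move; king on b8.
In check: no.
Legal moves: Ka8, Kb7, Ka7.
Count: 3.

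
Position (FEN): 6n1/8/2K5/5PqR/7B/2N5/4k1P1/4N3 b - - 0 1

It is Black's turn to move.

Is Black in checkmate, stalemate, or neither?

Black to move; black king on e2.
In check: yes, from the white knight on c3.
King squares — d1: attacked by Nc3; e1: attacked by Bh4; f1: available; d2: available; f2: attacked by Bh4; d3: attacked by Ne1; e3: available; f3: attacked by Ne1.
Legal moves for Black: Ke3, Kd2, Kf1.
Black is in check but has 3 legal moves → neither.

neither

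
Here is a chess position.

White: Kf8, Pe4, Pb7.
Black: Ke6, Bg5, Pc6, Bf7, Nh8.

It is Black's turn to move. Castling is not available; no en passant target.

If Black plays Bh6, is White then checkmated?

yes

After Bh6: white king on f8; in check: yes, from the black bishop on h6.
King squares — e7: attacked by Ke6; f7: attacked by Ke6; g7: attacked by Bh6; e8: attacked by Bf7; g8: attacked by Bf7.
White has no legal moves → checkmate.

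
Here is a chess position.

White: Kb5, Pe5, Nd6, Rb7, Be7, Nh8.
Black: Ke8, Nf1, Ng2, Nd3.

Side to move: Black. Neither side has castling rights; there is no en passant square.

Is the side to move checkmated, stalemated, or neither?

Black to move; black king on e8.
In check: yes, from the white knight on d6.
King squares — d7: attacked by Rb7; e7: attacked by Rb7; f7: attacked by Nd6; d8: attacked by Be7; f8: attacked by Be7.
Legal moves for Black: none.
In check with no legal moves → checkmate.

checkmate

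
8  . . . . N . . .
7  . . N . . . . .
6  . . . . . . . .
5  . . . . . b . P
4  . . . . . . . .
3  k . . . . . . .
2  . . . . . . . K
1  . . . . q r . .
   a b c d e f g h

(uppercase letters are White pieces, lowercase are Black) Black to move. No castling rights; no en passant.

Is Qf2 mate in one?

After Qf2: white king on h2; in check: yes, from the black queen on f2.
King squares — g1: attacked by Rf1; h1: attacked by Rf1; g2: attacked by Qf2; g3: attacked by Qf2; h3: attacked by Bf5.
White has no legal moves → checkmate.

yes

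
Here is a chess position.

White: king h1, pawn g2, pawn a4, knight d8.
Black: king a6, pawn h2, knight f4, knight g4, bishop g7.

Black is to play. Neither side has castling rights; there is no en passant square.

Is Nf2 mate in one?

After Nf2: white king on h1; in check: yes, from the black knight on f2.
White has 1 legal reply: Kxh2.
In check but a legal move exists → not checkmate.

no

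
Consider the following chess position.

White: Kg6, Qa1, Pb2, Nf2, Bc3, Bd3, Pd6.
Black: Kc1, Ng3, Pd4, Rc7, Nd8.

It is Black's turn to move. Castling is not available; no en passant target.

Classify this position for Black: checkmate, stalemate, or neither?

Black to move; black king on c1.
In check: yes, from the white queen on a1.
King squares — b1: attacked by Qa1; d1: attacked by Qa1; b2: attacked by Qa1; c2: attacked by Bd3; d2: attacked by Bc3.
Legal moves for Black: none.
In check with no legal moves → checkmate.

checkmate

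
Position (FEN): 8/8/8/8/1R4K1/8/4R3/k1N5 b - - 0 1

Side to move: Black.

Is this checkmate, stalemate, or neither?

Black to move; black king on a1.
In check: no.
King squares — b1: attacked by Rb4; a2: attacked by Nc1; b2: attacked by Re2.
Legal moves for Black: none.
Not in check and no legal moves → stalemate.

stalemate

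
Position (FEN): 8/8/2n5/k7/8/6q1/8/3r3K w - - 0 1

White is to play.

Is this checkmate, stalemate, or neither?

White to move; white king on h1.
In check: yes, from the black rook on d1.
King squares — g1: attacked by Rd1; g2: attacked by Qg3; h2: attacked by Qg3.
Legal moves for White: none.
In check with no legal moves → checkmate.

checkmate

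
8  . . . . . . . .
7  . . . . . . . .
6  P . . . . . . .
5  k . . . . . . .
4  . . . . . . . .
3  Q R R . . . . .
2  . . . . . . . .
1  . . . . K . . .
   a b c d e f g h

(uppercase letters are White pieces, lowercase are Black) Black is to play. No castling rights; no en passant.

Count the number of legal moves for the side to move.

Black to move; king on a5.
In check: yes, from the white queen on a3.
Legal moves: none.
Count: 0.

0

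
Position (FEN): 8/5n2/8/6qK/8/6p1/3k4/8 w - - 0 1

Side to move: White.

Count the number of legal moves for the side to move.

0

White to move; king on h5.
In check: yes, from the black queen on g5.
Legal moves: none.
Count: 0.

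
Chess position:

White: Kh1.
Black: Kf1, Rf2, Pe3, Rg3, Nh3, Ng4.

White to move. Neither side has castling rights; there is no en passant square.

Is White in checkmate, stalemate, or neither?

stalemate

White to move; white king on h1.
In check: no.
King squares — g1: attacked by Kf1; g2: attacked by Kf1; h2: attacked by Rf2.
Legal moves for White: none.
Not in check and no legal moves → stalemate.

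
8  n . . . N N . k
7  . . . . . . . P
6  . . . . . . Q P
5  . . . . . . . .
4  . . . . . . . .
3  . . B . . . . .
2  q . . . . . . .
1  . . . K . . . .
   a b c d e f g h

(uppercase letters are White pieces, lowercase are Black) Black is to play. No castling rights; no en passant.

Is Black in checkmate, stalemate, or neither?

checkmate

Black to move; black king on h8.
In check: yes, from the white bishop on c3.
King squares — g7: attacked by Bc3; h7: attacked by Qg6; g8: attacked by Qg6.
Legal moves for Black: none.
In check with no legal moves → checkmate.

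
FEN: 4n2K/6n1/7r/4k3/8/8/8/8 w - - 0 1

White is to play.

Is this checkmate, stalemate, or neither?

neither

White to move; white king on h8.
In check: yes, from the black rook on h6.
Legal moves for White: Kg8.
White is in check but has 1 legal move → neither.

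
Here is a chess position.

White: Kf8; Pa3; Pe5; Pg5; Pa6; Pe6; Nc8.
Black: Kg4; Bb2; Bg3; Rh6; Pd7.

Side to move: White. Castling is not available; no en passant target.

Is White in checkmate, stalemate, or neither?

White to move; white king on f8.
In check: no.
Legal moves for White: Kg8, Ke8, Kg7, Kf7, Ke7, Ne7, Na7, Nd6, Nb6, exd7, gxh6, e7, a7, g6, a4.
White has 15 legal moves and is not in check → neither.

neither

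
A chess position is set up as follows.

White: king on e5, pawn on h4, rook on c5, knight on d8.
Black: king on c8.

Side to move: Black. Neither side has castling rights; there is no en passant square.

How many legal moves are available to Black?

Black to move; king on c8.
In check: yes, from the white rook on c5.
Legal moves: Kxd8, Kb8, Kd7.
Count: 3.

3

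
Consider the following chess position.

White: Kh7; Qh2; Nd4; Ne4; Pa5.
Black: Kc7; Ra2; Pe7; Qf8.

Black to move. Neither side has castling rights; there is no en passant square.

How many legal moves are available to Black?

Black to move; king on c7.
In check: yes, from the white queen on h2.
Legal moves: Kd8, Kc8, Kd7, Kb7, Qf4, Rxh2+, e5.
Count: 7.

7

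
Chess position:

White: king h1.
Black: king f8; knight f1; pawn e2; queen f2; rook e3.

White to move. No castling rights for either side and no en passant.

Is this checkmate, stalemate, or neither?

White to move; white king on h1.
In check: no.
King squares — g1: attacked by Qf2; g2: attacked by Qf2; h2: attacked by Nf1.
Legal moves for White: none.
Not in check and no legal moves → stalemate.

stalemate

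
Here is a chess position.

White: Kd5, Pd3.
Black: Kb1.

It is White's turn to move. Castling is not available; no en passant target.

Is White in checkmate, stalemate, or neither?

neither

White to move; white king on d5.
In check: no.
Legal moves for White: Ke6, Kd6, Kc6, Ke5, Kc5, Ke4, Kd4, Kc4, d4.
White has 9 legal moves and is not in check → neither.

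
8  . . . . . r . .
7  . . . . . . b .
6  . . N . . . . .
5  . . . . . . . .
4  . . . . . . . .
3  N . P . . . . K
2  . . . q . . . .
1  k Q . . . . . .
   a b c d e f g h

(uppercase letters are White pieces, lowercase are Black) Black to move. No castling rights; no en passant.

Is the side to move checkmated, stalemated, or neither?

checkmate

Black to move; black king on a1.
In check: yes, from the white queen on b1.
King squares — b1: attacked by Na3; a2: attacked by Qb1; b2: attacked by Qb1.
Legal moves for Black: none.
In check with no legal moves → checkmate.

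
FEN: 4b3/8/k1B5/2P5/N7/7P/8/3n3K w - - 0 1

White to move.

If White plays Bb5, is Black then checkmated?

no

After Bb5: black king on a6; in check: yes, from the white bishop on b5.
Black has 5 legal replies: Kb7, Ka7, Kxb5, Ka5, Bxb5.
In check but a legal move exists → not checkmate.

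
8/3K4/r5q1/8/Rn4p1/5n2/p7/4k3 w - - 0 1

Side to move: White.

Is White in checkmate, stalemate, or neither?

White to move; white king on d7.
In check: no.
Legal moves for White: Kd8, Kc8, Ke7, Kc7, Rxa6, Ra5, Rxb4, Ra3, Rxa2.
White has 9 legal moves and is not in check → neither.

neither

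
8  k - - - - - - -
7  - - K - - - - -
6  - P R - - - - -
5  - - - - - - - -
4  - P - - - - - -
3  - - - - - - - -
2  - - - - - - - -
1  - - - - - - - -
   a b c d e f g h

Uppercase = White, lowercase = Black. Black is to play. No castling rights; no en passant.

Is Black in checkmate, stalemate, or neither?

Black to move; black king on a8.
In check: no.
King squares — a7: attacked by Pb6; b7: attacked by Kc7; b8: attacked by Kc7.
Legal moves for Black: none.
Not in check and no legal moves → stalemate.

stalemate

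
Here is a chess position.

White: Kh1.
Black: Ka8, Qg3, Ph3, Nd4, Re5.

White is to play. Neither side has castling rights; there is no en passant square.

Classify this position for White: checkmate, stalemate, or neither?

White to move; white king on h1.
In check: no.
King squares — g1: attacked by Qg3; g2: attacked by Qg3; h2: attacked by Qg3.
Legal moves for White: none.
Not in check and no legal moves → stalemate.

stalemate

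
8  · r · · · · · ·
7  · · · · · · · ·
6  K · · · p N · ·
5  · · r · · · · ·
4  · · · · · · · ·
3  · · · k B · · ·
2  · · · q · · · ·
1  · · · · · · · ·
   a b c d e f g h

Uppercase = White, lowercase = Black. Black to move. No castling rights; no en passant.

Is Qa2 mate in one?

After Qa2: white king on a6; in check: yes, from the black queen on a2.
King squares — a5: attacked by Qa2; b5: attacked by Rc5; b6: attacked by Rb8; a7: attacked by Qa2; b7: attacked by Rb8.
White has no legal moves → checkmate.

yes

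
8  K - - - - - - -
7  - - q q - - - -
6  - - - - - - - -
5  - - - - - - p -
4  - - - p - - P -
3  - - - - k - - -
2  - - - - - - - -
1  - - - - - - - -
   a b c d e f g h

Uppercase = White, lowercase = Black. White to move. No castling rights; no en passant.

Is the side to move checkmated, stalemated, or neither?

stalemate

White to move; white king on a8.
In check: no.
King squares — a7: attacked by Qc7; b7: attacked by Qc7; b8: attacked by Qc7.
Legal moves for White: none.
Not in check and no legal moves → stalemate.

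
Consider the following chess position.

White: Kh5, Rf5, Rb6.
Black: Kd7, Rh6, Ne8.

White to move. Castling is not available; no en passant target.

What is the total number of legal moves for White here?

4

White to move; king on h5.
In check: yes, from the black rook on h6.
Legal moves: Kxh6, Kg5, Kg4, Rxh6.
Count: 4.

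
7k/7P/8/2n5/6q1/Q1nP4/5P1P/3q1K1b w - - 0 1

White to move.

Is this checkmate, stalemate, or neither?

checkmate

White to move; white king on f1.
In check: yes, from the black queen on d1.
King squares — e1: attacked by Qd1; g1: attacked by Qd1; e2: attacked by Qd1; f2: own pawn; g2: attacked by Bh1.
Legal moves for White: none.
In check with no legal moves → checkmate.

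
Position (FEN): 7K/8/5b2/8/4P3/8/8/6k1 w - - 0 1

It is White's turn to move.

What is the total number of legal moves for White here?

2

White to move; king on h8.
In check: yes, from the black bishop on f6.
Legal moves: Kg8, Kh7.
Count: 2.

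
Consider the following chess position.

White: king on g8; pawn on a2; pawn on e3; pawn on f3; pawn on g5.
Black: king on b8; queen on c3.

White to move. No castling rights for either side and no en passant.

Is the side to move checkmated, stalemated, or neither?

neither

White to move; white king on g8.
In check: no.
Legal moves for White: Kf8, Kh7, Kf7, g6, f4, e4, a3, a4.
White has 8 legal moves and is not in check → neither.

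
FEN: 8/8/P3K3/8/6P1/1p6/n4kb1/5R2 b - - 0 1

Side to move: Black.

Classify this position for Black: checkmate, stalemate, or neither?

neither

Black to move; black king on f2.
In check: yes, from the white rook on f1.
King squares — e1: attacked by Rf1; f1: available; g1: attacked by Rf1; e2: available; g2: own bishop; e3: available; f3: attacked by Rf1; g3: available.
Legal moves for Black: Kg3, Ke3, Ke2, Kxf1, Bxf1.
Black is in check but has 5 legal moves → neither.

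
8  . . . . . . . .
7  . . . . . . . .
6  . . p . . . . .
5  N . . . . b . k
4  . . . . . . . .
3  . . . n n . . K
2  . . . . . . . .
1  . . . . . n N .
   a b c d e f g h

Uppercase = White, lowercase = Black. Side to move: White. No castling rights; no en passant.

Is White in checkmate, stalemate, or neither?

White to move; white king on h3.
In check: yes, from the black bishop on f5.
King squares — g2: attacked by Ne3; h2: attacked by Nf1; g3: attacked by Nf1; g4: attacked by Ne3; h4: attacked by Kh5.
Legal moves for White: none.
In check with no legal moves → checkmate.

checkmate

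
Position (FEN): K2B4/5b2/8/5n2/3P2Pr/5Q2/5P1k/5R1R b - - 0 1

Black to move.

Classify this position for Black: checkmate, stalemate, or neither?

Black to move; black king on h2.
In check: yes, from the white rook on h1.
King squares — g1: attacked by Rf1; h1: attacked by Rf1; g2: attacked by Qf3; g3: attacked by Pf2; h3: attacked by Rh1.
Legal moves for Black: none.
In check with no legal moves → checkmate.

checkmate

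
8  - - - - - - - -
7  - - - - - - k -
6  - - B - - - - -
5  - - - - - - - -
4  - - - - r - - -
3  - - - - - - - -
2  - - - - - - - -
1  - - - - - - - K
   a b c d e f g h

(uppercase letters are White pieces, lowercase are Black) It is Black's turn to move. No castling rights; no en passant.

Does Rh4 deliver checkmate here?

After Rh4: white king on h1; in check: yes, from the black rook on h4.
White has 2 legal replies: Kg2, Kg1.
In check but a legal move exists → not checkmate.

no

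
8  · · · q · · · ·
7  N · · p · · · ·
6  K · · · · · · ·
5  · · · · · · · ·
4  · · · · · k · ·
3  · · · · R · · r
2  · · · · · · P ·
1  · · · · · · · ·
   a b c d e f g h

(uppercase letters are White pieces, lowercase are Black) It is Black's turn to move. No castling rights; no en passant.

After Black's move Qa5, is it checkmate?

After Qa5: white king on a6; in check: yes, from the black queen on a5.
White has 2 legal replies: Kb7, Kxa5.
In check but a legal move exists → not checkmate.

no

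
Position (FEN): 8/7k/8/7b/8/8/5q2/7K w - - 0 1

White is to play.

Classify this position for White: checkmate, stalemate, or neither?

stalemate

White to move; white king on h1.
In check: no.
King squares — g1: attacked by Qf2; g2: attacked by Qf2; h2: attacked by Qf2.
Legal moves for White: none.
Not in check and no legal moves → stalemate.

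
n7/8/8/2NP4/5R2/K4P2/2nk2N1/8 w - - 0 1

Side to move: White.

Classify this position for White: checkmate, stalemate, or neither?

White to move; white king on a3.
In check: yes, from the black knight on c2.
Legal moves for White: Ka4, Kb3, Kb2, Ka2.
White is in check but has 4 legal moves → neither.

neither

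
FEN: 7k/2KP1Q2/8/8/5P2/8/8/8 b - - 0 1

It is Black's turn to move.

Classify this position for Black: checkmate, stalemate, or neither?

Black to move; black king on h8.
In check: no.
King squares — g7: attacked by Qf7; h7: attacked by Qf7; g8: attacked by Qf7.
Legal moves for Black: none.
Not in check and no legal moves → stalemate.

stalemate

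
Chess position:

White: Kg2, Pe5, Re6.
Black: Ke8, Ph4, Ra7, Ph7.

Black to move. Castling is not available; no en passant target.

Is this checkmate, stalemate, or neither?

neither

Black to move; black king on e8.
In check: yes, from the white rook on e6.
King squares — d7: available; e7: attacked by Re6; f7: available; d8: available; f8: available.
Legal moves for Black: Kf8, Kd8, Kf7, Kd7, Re7.
Black is in check but has 5 legal moves → neither.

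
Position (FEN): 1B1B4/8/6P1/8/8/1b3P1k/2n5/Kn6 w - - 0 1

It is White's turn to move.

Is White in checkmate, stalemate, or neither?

neither

White to move; white king on a1.
In check: yes, from the black knight on c2.
King squares — b1: available; a2: attacked by Bb3; b2: available.
Legal moves for White: Kb2, Kxb1.
White is in check but has 2 legal moves → neither.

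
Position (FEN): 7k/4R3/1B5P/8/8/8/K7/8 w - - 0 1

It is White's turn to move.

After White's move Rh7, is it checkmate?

After Rh7: black king on h8; in check: yes, from the white rook on h7.
Black has 2 legal replies: Kg8, Kxh7.
In check but a legal move exists → not checkmate.

no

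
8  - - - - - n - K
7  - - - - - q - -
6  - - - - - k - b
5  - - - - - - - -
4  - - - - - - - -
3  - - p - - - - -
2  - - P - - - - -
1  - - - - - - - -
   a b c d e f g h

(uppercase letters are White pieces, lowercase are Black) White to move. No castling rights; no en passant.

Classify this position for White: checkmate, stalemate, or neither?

stalemate

White to move; white king on h8.
In check: no.
King squares — g7: attacked by Kf6; h7: attacked by Qf7; g8: attacked by Qf7.
Legal moves for White: none.
Not in check and no legal moves → stalemate.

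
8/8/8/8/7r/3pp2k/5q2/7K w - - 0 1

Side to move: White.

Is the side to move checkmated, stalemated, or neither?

White to move; white king on h1.
In check: no.
King squares — g1: attacked by Qf2; g2: attacked by Qf2; h2: attacked by Qf2.
Legal moves for White: none.
Not in check and no legal moves → stalemate.

stalemate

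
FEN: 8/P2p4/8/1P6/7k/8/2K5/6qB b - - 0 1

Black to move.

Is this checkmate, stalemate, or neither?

Black to move; black king on h4.
In check: no.
Legal moves for Black include: Kh5, Kg5, Kg4, Kh3, Kg3, Qg8, Qg7, Qxa7, Qg6+, Qb6, Qg5, Qc5+, Qg4, Qd4, Qg3, Qe3, Qh2+, Qg2+, ... (list truncated; more exist).
Black has legal moves and is not in check → neither.

neither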